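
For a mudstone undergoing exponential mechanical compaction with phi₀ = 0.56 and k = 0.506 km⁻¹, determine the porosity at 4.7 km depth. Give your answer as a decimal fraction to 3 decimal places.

0.052

phi = phi₀·exp(−k·z) = 0.56 × exp(−0.506 × 4.7) = 0.56 × exp(−2.378)
  = 0.56 × 0.0927 = 0.0519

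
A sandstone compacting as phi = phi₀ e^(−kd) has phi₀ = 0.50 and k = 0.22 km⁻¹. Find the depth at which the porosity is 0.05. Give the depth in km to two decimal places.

10.47 km

Invert Athy's law: d = ln(phi₀/phi) / k
d = ln(0.5/0.05) / 0.22 = ln(10) / 0.22 = 2.3026 / 0.22 = 10.466 km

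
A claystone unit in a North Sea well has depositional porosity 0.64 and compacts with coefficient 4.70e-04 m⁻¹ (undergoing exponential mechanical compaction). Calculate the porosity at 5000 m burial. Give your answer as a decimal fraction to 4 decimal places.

Working in km (1 km = 1000 m; k in km⁻¹ = k in m⁻¹ × 1000):
φ = φ₀·exp(−k·z) = 0.64 × exp(−0.47 × 5) = 0.64 × exp(−2.35)
  = 0.64 × 0.0954 = 0.0610

0.0610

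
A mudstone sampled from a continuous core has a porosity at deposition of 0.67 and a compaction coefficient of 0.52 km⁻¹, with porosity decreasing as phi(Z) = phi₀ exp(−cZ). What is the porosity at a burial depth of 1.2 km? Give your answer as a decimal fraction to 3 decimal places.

0.359

phi = phi₀·exp(−c·Z) = 0.67 × exp(−0.52 × 1.2) = 0.67 × exp(−0.624)
  = 0.67 × 0.5358 = 0.3590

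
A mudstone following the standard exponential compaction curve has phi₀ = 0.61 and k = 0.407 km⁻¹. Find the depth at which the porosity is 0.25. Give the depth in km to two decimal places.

Invert Athy's law: Z = ln(phi₀/phi) / k
Z = ln(0.61/0.25) / 0.407 = ln(2.44) / 0.407 = 0.8920 / 0.407 = 2.192 km

2.19 km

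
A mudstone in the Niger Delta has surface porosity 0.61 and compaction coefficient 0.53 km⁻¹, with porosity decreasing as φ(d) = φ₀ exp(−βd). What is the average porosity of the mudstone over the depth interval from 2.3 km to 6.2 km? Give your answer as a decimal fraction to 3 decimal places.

0.076

⟨φ⟩ = (1/(d₂−d₁)) ∫ φ₀ e^(−βd) dd = φ₀·(e^(−β·d₁) − e^(−β·d₂)) / (β·(d₂−d₁))
e^(−0.53×2.3) = 0.2955; e^(−0.53×6.2) = 0.0374
⟨φ⟩ = 0.61 × (0.2955 − 0.0374) / (0.53 × 3.9) = 0.61 × 0.1249 = 0.0762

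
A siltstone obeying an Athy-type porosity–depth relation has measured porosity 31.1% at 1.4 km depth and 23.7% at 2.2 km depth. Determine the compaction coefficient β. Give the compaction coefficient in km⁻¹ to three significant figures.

Athy: phi(Z) = phi₀ e^(−βZ) ⇒ phi₁/phi₂ = e^{β(Z₂−Z₁)} ⇒ β = ln(phi₁/phi₂)/(Z₂−Z₁)
β = ln(0.311/0.237) / (2.2 − 1.4) = ln(1.312) / 0.8 = 0.2717 / 0.8 = 0.3397 km⁻¹

0.340 km⁻¹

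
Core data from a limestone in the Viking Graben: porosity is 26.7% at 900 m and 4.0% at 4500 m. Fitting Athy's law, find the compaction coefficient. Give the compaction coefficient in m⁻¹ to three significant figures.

0.000527 m⁻¹

Working in km (1 km = 1000 m; k in km⁻¹ = k in m⁻¹ × 1000):
Athy: phi(z) = phi₀ e^(−kz) ⇒ phi₁/phi₂ = e^{k(z₂−z₁)} ⇒ k = ln(phi₁/phi₂)/(z₂−z₁)
k = ln(0.267/0.04) / (4.5 − 0.9) = ln(6.675) / 3.6 = 1.8984 / 3.6 = 0.5273 km⁻¹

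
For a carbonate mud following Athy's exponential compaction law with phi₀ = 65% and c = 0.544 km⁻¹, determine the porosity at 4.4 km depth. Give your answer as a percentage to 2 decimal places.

phi = phi₀·exp(−c·Z) = 0.65 × exp(−0.544 × 4.4) = 0.65 × exp(−2.394)
  = 0.65 × 0.0913 = 0.0593

5.93%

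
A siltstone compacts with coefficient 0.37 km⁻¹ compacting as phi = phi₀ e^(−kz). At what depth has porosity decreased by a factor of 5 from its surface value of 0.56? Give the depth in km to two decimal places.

4.35 km

phi/phi₀ = 1/5 ⇒ exp(−k·z) = 1/5 ⇒ z = ln(5) / k
z = 1.6094 / 0.37 = 4.350 km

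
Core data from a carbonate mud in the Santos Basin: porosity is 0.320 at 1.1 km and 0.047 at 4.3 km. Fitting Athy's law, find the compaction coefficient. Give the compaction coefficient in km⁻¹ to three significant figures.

0.599 km⁻¹

Athy: phi(Z) = phi₀ e^(−βZ) ⇒ phi₁/phi₂ = e^{β(Z₂−Z₁)} ⇒ β = ln(phi₁/phi₂)/(Z₂−Z₁)
β = ln(0.32/0.047) / (4.3 − 1.1) = ln(6.809) / 3.2 = 1.9182 / 3.2 = 0.5994 km⁻¹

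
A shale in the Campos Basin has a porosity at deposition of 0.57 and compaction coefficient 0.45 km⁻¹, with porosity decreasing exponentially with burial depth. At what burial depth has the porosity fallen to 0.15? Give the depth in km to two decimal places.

2.97 km

Invert Athy's law: d = ln(n₀/n) / β
d = ln(0.57/0.15) / 0.45 = ln(3.8) / 0.45 = 1.3350 / 0.45 = 2.967 km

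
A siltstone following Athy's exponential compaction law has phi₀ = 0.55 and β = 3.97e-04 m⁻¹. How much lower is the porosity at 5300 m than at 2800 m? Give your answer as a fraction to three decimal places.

0.114

Working in km (1 km = 1000 m; β in km⁻¹ = β in m⁻¹ × 1000):
phi(2.8) = 0.55·e^(−0.397×2.8) = 0.1810
phi(5.3) = 0.55·e^(−0.397×5.3) = 0.0671
Δphi = 0.1810 − 0.0671 = 0.1139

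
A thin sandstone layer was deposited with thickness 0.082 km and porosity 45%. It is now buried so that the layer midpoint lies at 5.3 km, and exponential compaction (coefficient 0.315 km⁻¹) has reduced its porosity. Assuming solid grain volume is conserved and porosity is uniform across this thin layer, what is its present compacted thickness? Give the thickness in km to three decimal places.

Porosity at 5.3 km: phi = 0.45·exp(−0.315×5.3) = 0.0848
Solid-volume conservation: h(1−phi) = h₀(1−phi₀) ⇒ h = h₀·(1−phi₀)/(1−phi)
h = 0.082 × (1 − 0.45)/(1 − 0.0848) = 0.082 × 0.6009 = 0.0493 km

0.049 km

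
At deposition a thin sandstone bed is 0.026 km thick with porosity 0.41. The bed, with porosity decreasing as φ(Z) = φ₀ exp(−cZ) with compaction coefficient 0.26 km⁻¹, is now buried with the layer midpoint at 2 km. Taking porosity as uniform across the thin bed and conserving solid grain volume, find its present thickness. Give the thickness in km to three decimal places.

0.020 km

Porosity at 2 km: φ = 0.41·exp(−0.26×2) = 0.2438
Solid-volume conservation: h(1−φ) = h₀(1−φ₀) ⇒ h = h₀·(1−φ₀)/(1−φ)
h = 0.026 × (1 − 0.41)/(1 − 0.2438) = 0.026 × 0.7802 = 0.0203 km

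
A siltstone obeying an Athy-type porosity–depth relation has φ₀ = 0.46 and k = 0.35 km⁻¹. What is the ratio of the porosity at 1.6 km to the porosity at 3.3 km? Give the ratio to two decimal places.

1.81

φ(z₁)/φ(z₂) = e^(−k·z₁)/e^(−k·z₂) = e^{k(z₂−z₁)}
= exp(0.35 × 1.7) = exp(0.595) = 1.8130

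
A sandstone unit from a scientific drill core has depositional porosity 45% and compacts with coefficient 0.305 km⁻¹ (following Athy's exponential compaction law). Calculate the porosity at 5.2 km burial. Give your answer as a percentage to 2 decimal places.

φ = φ₀·exp(−k·z) = 0.45 × exp(−0.305 × 5.2) = 0.45 × exp(−1.586)
  = 0.45 × 0.2047 = 0.0921

9.21%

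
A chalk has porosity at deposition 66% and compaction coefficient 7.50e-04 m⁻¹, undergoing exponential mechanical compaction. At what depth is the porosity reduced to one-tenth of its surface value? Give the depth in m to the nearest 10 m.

Working in km (1 km = 1000 m; β in km⁻¹ = β in m⁻¹ × 1000):
phi/phi₀ = 1/10 ⇒ exp(−β·d) = 1/10 ⇒ d = ln(10) / β
d = 2.3026 / 0.75 = 3.070 km

3070 m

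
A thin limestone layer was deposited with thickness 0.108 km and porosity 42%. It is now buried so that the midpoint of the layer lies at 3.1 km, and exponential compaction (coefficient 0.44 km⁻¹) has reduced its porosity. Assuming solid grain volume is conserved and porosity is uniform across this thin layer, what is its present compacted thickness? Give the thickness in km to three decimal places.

0.070 km

Porosity at 3.1 km: phi = 0.42·exp(−0.44×3.1) = 0.1074
Solid-volume conservation: h(1−phi) = h₀(1−phi₀) ⇒ h = h₀·(1−phi₀)/(1−phi)
h = 0.108 × (1 − 0.42)/(1 − 0.1074) = 0.108 × 0.6498 = 0.0702 km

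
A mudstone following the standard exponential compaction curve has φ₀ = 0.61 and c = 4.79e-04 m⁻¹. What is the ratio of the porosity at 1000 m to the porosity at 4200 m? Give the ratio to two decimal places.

Working in km (1 km = 1000 m; c in km⁻¹ = c in m⁻¹ × 1000):
φ(d₁)/φ(d₂) = e^(−c·d₁)/e^(−c·d₂) = e^{c(d₂−d₁)}
= exp(0.479 × 3.2) = exp(1.533) = 4.6311

4.63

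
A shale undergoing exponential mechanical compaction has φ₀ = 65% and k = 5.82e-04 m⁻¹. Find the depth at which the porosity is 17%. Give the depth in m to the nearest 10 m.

Working in km (1 km = 1000 m; k in km⁻¹ = k in m⁻¹ × 1000):
Invert Athy's law: d = ln(φ₀/φ) / k
d = ln(0.65/0.17) / 0.582 = ln(3.824) / 0.582 = 1.3412 / 0.582 = 2.304 km

2300 m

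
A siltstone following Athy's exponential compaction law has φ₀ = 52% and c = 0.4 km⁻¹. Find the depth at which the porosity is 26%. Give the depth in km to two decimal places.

1.73 km

Invert Athy's law: d = ln(φ₀/φ) / c
d = ln(0.52/0.26) / 0.4 = ln(2) / 0.4 = 0.6931 / 0.4 = 1.733 km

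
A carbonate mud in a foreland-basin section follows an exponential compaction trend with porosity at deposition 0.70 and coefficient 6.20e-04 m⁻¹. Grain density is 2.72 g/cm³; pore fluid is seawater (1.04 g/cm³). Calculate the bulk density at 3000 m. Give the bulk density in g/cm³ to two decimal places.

Working in km (1 km = 1000 m; c in km⁻¹ = c in m⁻¹ × 1000):
Porosity at depth: n = 0.7·exp(−0.62×3) = 0.7×0.1557 = 0.1090
Bulk density: ρ_b = (1−n)ρ_g + n·ρ_f = 0.8910×2.72 + 0.1090×1.04
       = 2.424 + 0.113 = 2.537 g/cm³

2.54 g/cm³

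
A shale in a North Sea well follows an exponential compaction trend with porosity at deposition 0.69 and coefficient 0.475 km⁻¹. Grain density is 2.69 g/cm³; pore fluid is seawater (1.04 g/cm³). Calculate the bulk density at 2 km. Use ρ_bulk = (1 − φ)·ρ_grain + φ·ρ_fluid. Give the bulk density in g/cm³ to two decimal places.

Porosity at depth: phi = 0.69·exp(−0.475×2) = 0.69×0.3867 = 0.2669
Bulk density: ρ_b = (1−phi)ρ_g + phi·ρ_f = 0.7331×2.69 + 0.2669×1.04
       = 1.972 + 0.278 = 2.250 g/cm³

2.25 g/cm³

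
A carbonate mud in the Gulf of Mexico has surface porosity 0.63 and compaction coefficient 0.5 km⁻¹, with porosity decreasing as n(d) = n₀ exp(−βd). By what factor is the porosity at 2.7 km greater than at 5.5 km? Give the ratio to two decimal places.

4.06

n(d₁)/n(d₂) = e^(−β·d₁)/e^(−β·d₂) = e^{β(d₂−d₁)}
= exp(0.5 × 2.8) = exp(1.4) = 4.0552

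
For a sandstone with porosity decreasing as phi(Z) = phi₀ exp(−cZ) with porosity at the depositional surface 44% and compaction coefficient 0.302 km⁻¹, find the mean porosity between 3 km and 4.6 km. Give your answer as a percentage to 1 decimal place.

⟨phi⟩ = (1/(Z₂−Z₁)) ∫ phi₀ e^(−cZ) dZ = phi₀·(e^(−c·Z₁) − e^(−c·Z₂)) / (c·(Z₂−Z₁))
e^(−0.302×3) = 0.4041; e^(−0.302×4.6) = 0.2493
⟨phi⟩ = 0.44 × (0.4041 − 0.2493) / (0.302 × 1.6) = 0.44 × 0.3205 = 0.1410

14.1%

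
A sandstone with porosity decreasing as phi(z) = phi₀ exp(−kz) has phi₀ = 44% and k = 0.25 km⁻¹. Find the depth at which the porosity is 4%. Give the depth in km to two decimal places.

9.59 km

Invert Athy's law: z = ln(phi₀/phi) / k
z = ln(0.44/0.04) / 0.25 = ln(11) / 0.25 = 2.3979 / 0.25 = 9.592 km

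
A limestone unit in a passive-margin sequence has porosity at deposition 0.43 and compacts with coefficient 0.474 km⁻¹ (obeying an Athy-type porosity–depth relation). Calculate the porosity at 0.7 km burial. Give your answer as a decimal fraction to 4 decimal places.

φ = φ₀·exp(−β·z) = 0.43 × exp(−0.474 × 0.7) = 0.43 × exp(−0.3318)
  = 0.43 × 0.7176 = 0.3086

0.3086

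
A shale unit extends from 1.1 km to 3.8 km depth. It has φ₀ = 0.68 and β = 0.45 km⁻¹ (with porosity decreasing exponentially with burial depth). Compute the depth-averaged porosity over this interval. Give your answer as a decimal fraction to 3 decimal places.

0.240

⟨φ⟩ = (1/(z₂−z₁)) ∫ φ₀ e^(−βz) dz = φ₀·(e^(−β·z₁) − e^(−β·z₂)) / (β·(z₂−z₁))
e^(−0.45×1.1) = 0.6096; e^(−0.45×3.8) = 0.1809
⟨φ⟩ = 0.68 × (0.6096 − 0.1809) / (0.45 × 2.7) = 0.68 × 0.3528 = 0.2399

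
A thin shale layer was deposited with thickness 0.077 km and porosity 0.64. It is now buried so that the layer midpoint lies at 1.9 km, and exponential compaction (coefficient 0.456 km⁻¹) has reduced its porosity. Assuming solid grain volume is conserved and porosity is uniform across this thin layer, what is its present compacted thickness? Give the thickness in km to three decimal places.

0.038 km

Porosity at 1.9 km: φ = 0.64·exp(−0.456×1.9) = 0.2691
Solid-volume conservation: h(1−φ) = h₀(1−φ₀) ⇒ h = h₀·(1−φ₀)/(1−φ)
h = 0.077 × (1 − 0.64)/(1 − 0.2691) = 0.077 × 0.4925 = 0.0379 km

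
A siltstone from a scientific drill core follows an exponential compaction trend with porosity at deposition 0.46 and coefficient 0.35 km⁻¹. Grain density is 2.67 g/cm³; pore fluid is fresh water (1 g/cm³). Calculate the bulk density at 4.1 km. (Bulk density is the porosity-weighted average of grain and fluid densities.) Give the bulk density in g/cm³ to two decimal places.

2.49 g/cm³

Porosity at depth: n = 0.46·exp(−0.35×4.1) = 0.46×0.2381 = 0.1095
Bulk density: ρ_b = (1−n)ρ_g + n·ρ_f = 0.8905×2.67 + 0.1095×1
       = 2.378 + 0.110 = 2.487 g/cm³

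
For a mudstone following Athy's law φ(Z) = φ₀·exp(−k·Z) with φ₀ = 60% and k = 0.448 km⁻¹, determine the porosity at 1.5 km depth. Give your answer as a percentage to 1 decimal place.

φ = φ₀·exp(−k·Z) = 0.6 × exp(−0.448 × 1.5) = 0.6 × exp(−0.672)
  = 0.6 × 0.5107 = 0.3064

30.6%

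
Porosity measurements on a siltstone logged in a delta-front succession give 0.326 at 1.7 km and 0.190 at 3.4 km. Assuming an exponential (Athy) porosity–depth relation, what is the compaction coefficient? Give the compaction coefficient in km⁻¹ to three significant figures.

Athy: φ(d) = φ₀ e^(−cd) ⇒ φ₁/φ₂ = e^{c(d₂−d₁)} ⇒ c = ln(φ₁/φ₂)/(d₂−d₁)
c = ln(0.326/0.19) / (3.4 − 1.7) = ln(1.716) / 1.7 = 0.5399 / 1.7 = 0.3176 km⁻¹

0.318 km⁻¹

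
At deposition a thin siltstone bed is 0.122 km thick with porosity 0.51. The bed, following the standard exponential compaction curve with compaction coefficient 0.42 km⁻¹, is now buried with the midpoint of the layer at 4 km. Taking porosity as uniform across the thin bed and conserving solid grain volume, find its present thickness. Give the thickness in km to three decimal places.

0.066 km

Porosity at 4 km: n = 0.51·exp(−0.42×4) = 0.0951
Solid-volume conservation: h(1−n) = h₀(1−n₀) ⇒ h = h₀·(1−n₀)/(1−n)
h = 0.122 × (1 − 0.51)/(1 − 0.0951) = 0.122 × 0.5415 = 0.0661 km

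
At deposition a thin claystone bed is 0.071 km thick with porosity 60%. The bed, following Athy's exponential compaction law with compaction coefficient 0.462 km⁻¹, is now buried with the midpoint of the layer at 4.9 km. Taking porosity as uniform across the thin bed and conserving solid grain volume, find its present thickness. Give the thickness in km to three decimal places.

0.030 km

Porosity at 4.9 km: phi = 0.6·exp(−0.462×4.9) = 0.0624
Solid-volume conservation: h(1−phi) = h₀(1−phi₀) ⇒ h = h₀·(1−phi₀)/(1−phi)
h = 0.071 × (1 − 0.6)/(1 − 0.0624) = 0.071 × 0.4266 = 0.0303 km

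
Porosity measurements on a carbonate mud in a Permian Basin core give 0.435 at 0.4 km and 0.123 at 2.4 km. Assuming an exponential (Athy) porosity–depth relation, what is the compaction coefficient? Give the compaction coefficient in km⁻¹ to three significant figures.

0.632 km⁻¹

Athy: φ(z) = φ₀ e^(−kz) ⇒ φ₁/φ₂ = e^{k(z₂−z₁)} ⇒ k = ln(φ₁/φ₂)/(z₂−z₁)
k = ln(0.435/0.123) / (2.4 − 0.4) = ln(3.537) / 2 = 1.2632 / 2 = 0.6316 km⁻¹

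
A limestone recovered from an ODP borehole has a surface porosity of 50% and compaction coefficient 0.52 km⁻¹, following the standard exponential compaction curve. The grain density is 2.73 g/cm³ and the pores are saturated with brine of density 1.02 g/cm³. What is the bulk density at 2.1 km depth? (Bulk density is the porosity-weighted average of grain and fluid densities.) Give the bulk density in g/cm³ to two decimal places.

2.44 g/cm³

Porosity at depth: n = 0.5·exp(−0.52×2.1) = 0.5×0.3355 = 0.1678
Bulk density: ρ_b = (1−n)ρ_g + n·ρ_f = 0.8322×2.73 + 0.1678×1.02
       = 2.272 + 0.171 = 2.443 g/cm³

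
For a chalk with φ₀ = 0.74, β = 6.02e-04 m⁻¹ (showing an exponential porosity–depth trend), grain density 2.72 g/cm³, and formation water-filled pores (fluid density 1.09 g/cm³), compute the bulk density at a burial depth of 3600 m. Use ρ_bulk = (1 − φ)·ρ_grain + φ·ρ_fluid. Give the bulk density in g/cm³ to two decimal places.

2.58 g/cm³

Working in km (1 km = 1000 m; β in km⁻¹ = β in m⁻¹ × 1000):
Porosity at depth: φ = 0.74·exp(−0.602×3.6) = 0.74×0.1145 = 0.0847
Bulk density: ρ_b = (1−φ)ρ_g + φ·ρ_f = 0.9153×2.72 + 0.0847×1.09
       = 2.490 + 0.092 = 2.582 g/cm³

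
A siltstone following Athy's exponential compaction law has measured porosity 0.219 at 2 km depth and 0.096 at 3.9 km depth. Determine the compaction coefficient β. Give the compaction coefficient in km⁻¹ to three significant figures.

Athy: n(d) = n₀ e^(−βd) ⇒ n₁/n₂ = e^{β(d₂−d₁)} ⇒ β = ln(n₁/n₂)/(d₂−d₁)
β = ln(0.219/0.096) / (3.9 − 2) = ln(2.281) / 1.9 = 0.8247 / 1.9 = 0.4341 km⁻¹

0.434 km⁻¹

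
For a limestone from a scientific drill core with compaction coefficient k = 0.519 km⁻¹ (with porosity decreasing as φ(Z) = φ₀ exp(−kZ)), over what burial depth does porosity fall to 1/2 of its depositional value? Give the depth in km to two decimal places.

φ/φ₀ = 1/2 ⇒ exp(−k·Z) = 1/2 ⇒ Z = ln(2) / k
Z = 0.6931 / 0.519 = 1.336 km

1.34 km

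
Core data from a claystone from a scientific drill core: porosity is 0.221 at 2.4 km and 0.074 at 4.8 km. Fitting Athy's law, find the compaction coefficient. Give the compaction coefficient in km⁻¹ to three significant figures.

Athy: phi(Z) = phi₀ e^(−βZ) ⇒ phi₁/phi₂ = e^{β(Z₂−Z₁)} ⇒ β = ln(phi₁/phi₂)/(Z₂−Z₁)
β = ln(0.221/0.074) / (4.8 − 2.4) = ln(2.986) / 2.4 = 1.0941 / 2.4 = 0.4559 km⁻¹

0.456 km⁻¹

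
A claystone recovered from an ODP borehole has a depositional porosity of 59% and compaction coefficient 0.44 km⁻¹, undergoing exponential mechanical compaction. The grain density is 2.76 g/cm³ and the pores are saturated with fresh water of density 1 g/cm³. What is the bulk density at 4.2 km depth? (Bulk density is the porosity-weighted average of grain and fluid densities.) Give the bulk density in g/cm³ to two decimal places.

2.60 g/cm³

Porosity at depth: n = 0.59·exp(−0.44×4.2) = 0.59×0.1576 = 0.0930
Bulk density: ρ_b = (1−n)ρ_g + n·ρ_f = 0.9070×2.76 + 0.0930×1
       = 2.503 + 0.093 = 2.596 g/cm³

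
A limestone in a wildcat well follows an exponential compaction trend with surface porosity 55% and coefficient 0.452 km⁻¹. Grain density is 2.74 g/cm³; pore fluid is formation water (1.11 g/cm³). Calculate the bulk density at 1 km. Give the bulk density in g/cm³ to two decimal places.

2.17 g/cm³

Porosity at depth: φ = 0.55·exp(−0.452×1) = 0.55×0.6364 = 0.3500
Bulk density: ρ_b = (1−φ)ρ_g + φ·ρ_f = 0.6500×2.74 + 0.3500×1.11
       = 1.781 + 0.388 = 2.170 g/cm³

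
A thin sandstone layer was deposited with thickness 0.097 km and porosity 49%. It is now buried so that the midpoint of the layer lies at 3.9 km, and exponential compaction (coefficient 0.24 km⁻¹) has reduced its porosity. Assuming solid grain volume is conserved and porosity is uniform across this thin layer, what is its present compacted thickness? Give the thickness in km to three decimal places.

0.061 km

Porosity at 3.9 km: n = 0.49·exp(−0.24×3.9) = 0.1922
Solid-volume conservation: h(1−n) = h₀(1−n₀) ⇒ h = h₀·(1−n₀)/(1−n)
h = 0.097 × (1 − 0.49)/(1 − 0.1922) = 0.097 × 0.6313 = 0.0612 km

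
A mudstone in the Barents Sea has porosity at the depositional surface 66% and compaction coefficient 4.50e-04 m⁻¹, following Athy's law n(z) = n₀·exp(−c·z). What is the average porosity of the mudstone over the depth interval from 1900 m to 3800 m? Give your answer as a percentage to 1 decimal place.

18.9%

Working in km (1 km = 1000 m; c in km⁻¹ = c in m⁻¹ × 1000):
⟨n⟩ = (1/(z₂−z₁)) ∫ n₀ e^(−cz) dz = n₀·(e^(−c·z₁) − e^(−c·z₂)) / (c·(z₂−z₁))
e^(−0.45×1.9) = 0.4253; e^(−0.45×3.8) = 0.1809
⟨n⟩ = 0.66 × (0.4253 − 0.1809) / (0.45 × 1.9) = 0.66 × 0.2859 = 0.1887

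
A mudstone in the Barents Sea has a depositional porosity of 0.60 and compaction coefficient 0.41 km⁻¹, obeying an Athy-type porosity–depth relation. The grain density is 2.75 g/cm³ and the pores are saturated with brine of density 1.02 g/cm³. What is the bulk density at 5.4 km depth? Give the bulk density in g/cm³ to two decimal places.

2.64 g/cm³

Porosity at depth: n = 0.6·exp(−0.41×5.4) = 0.6×0.1093 = 0.0656
Bulk density: ρ_b = (1−n)ρ_g + n·ρ_f = 0.9344×2.75 + 0.0656×1.02
       = 2.570 + 0.067 = 2.637 g/cm³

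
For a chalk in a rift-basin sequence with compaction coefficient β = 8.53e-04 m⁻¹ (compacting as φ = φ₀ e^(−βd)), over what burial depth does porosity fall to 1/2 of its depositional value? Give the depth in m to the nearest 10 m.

810 m

Working in km (1 km = 1000 m; β in km⁻¹ = β in m⁻¹ × 1000):
φ/φ₀ = 1/2 ⇒ exp(−β·d) = 1/2 ⇒ d = ln(2) / β
d = 0.6931 / 0.853 = 0.813 km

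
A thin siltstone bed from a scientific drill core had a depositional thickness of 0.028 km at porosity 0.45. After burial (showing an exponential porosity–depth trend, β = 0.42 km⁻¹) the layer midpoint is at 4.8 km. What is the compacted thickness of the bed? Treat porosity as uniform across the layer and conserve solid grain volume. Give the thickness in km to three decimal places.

Porosity at 4.8 km: φ = 0.45·exp(−0.42×4.8) = 0.0599
Solid-volume conservation: h(1−φ) = h₀(1−φ₀) ⇒ h = h₀·(1−φ₀)/(1−φ)
h = 0.028 × (1 − 0.45)/(1 − 0.0599) = 0.028 × 0.5851 = 0.0164 km

0.016 km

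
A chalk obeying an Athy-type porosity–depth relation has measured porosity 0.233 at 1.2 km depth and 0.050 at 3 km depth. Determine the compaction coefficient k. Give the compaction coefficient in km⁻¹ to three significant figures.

Athy: φ(z) = φ₀ e^(−kz) ⇒ φ₁/φ₂ = e^{k(z₂−z₁)} ⇒ k = ln(φ₁/φ₂)/(z₂−z₁)
k = ln(0.233/0.05) / (3 − 1.2) = ln(4.66) / 1.8 = 1.5390 / 1.8 = 0.855 km⁻¹

0.855 km⁻¹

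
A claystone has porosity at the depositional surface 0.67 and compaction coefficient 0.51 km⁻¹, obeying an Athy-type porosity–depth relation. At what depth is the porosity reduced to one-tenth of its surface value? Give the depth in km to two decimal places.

4.51 km

phi/phi₀ = 1/10 ⇒ exp(−k·z) = 1/10 ⇒ z = ln(10) / k
z = 2.3026 / 0.51 = 4.515 km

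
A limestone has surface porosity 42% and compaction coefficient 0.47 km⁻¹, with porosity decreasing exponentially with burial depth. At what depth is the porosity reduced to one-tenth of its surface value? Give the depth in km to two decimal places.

φ/φ₀ = 1/10 ⇒ exp(−β·z) = 1/10 ⇒ z = ln(10) / β
z = 2.3026 / 0.47 = 4.899 km

4.90 km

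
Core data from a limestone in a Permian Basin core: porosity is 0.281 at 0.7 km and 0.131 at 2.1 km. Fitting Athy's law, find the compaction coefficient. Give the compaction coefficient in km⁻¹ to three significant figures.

0.545 km⁻¹

Athy: n(d) = n₀ e^(−kd) ⇒ n₁/n₂ = e^{k(d₂−d₁)} ⇒ k = ln(n₁/n₂)/(d₂−d₁)
k = ln(0.281/0.131) / (2.1 − 0.7) = ln(2.145) / 1.4 = 0.7632 / 1.4 = 0.5451 km⁻¹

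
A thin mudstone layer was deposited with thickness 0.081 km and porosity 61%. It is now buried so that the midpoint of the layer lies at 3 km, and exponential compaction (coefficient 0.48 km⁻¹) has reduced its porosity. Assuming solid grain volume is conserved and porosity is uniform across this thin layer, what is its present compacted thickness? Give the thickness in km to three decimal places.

0.037 km

Porosity at 3 km: phi = 0.61·exp(−0.48×3) = 0.1445
Solid-volume conservation: h(1−phi) = h₀(1−phi₀) ⇒ h = h₀·(1−phi₀)/(1−phi)
h = 0.081 × (1 − 0.61)/(1 − 0.1445) = 0.081 × 0.4559 = 0.0369 km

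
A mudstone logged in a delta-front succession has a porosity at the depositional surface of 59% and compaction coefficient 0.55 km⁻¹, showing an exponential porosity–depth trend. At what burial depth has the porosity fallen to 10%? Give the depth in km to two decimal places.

Invert Athy's law: Z = ln(φ₀/φ) / β
Z = ln(0.59/0.1) / 0.55 = ln(5.9) / 0.55 = 1.7750 / 0.55 = 3.227 km

3.23 km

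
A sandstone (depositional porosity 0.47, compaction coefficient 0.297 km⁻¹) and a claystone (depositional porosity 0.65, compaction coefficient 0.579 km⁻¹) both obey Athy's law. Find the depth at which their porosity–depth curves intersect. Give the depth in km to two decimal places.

Set φ₀ₐ e^(−βₐz) = φ₀ᵦ e^(−βᵦz) ⇒ ln(φ₀ₐ/φ₀ᵦ) = (βₐ − βᵦ)·z
z = ln(0.47/0.65) / (0.297 − 0.579) = -0.3242 / -0.282 = 1.150 km

1.15 km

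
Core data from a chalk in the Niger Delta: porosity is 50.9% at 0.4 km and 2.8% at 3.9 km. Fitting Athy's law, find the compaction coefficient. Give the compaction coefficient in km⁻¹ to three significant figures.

0.829 km⁻¹

Athy: φ(Z) = φ₀ e^(−cZ) ⇒ φ₁/φ₂ = e^{c(Z₂−Z₁)} ⇒ c = ln(φ₁/φ₂)/(Z₂−Z₁)
c = ln(0.509/0.028) / (3.9 − 0.4) = ln(18.18) / 3.5 = 2.9002 / 3.5 = 0.8286 km⁻¹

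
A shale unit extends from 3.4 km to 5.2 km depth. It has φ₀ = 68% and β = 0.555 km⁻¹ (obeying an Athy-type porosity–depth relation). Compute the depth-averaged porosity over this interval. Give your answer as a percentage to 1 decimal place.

⟨φ⟩ = (1/(z₂−z₁)) ∫ φ₀ e^(−βz) dz = φ₀·(e^(−β·z₁) − e^(−β·z₂)) / (β·(z₂−z₁))
e^(−0.555×3.4) = 0.1515; e^(−0.555×5.2) = 0.0558
⟨φ⟩ = 0.68 × (0.1515 − 0.0558) / (0.555 × 1.8) = 0.68 × 0.0958 = 0.0652

6.5%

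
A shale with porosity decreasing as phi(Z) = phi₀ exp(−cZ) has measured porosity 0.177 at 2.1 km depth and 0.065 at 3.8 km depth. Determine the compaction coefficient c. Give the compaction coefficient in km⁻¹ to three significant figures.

Athy: phi(Z) = phi₀ e^(−cZ) ⇒ phi₁/phi₂ = e^{c(Z₂−Z₁)} ⇒ c = ln(phi₁/phi₂)/(Z₂−Z₁)
c = ln(0.177/0.065) / (3.8 − 2.1) = ln(2.723) / 1.7 = 1.0018 / 1.7 = 0.5893 km⁻¹

0.589 km⁻¹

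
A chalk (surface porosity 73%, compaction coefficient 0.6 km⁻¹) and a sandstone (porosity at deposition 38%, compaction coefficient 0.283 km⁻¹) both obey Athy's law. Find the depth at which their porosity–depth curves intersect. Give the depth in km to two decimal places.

2.06 km

Set phi₀ₐ e^(−cₐz) = phi₀ᵦ e^(−cᵦz) ⇒ ln(phi₀ₐ/phi₀ᵦ) = (cₐ − cᵦ)·z
z = ln(0.73/0.38) / (0.6 − 0.283) = 0.6529 / 0.317 = 2.060 km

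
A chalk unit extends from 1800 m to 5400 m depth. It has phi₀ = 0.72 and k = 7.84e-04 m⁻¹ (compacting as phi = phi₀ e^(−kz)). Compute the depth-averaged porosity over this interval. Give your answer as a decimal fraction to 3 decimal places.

Working in km (1 km = 1000 m; k in km⁻¹ = k in m⁻¹ × 1000):
⟨phi⟩ = (1/(z₂−z₁)) ∫ phi₀ e^(−kz) dz = phi₀·(e^(−k·z₁) − e^(−k·z₂)) / (k·(z₂−z₁))
e^(−0.784×1.8) = 0.2439; e^(−0.784×5.4) = 0.0145
⟨phi⟩ = 0.72 × (0.2439 − 0.0145) / (0.784 × 3.6) = 0.72 × 0.0813 = 0.0585

0.059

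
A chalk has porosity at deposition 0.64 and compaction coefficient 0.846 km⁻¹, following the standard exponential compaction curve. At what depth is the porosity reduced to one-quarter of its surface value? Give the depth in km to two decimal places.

phi/phi₀ = 1/4 ⇒ exp(−c·d) = 1/4 ⇒ d = ln(4) / c
d = 1.3863 / 0.846 = 1.639 km

1.64 km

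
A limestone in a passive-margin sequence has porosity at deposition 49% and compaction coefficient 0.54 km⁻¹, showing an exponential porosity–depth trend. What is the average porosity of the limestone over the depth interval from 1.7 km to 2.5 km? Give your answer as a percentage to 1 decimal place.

15.9%

⟨phi⟩ = (1/(d₂−d₁)) ∫ phi₀ e^(−cd) dd = phi₀·(e^(−c·d₁) − e^(−c·d₂)) / (c·(d₂−d₁))
e^(−0.54×1.7) = 0.3993; e^(−0.54×2.5) = 0.2592
⟨phi⟩ = 0.49 × (0.3993 − 0.2592) / (0.54 × 0.8) = 0.49 × 0.3243 = 0.1589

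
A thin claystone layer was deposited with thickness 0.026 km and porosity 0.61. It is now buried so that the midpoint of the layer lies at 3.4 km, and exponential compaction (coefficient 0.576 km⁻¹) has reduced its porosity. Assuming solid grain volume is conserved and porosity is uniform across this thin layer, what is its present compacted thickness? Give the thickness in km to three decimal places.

0.011 km

Porosity at 3.4 km: n = 0.61·exp(−0.576×3.4) = 0.0861
Solid-volume conservation: h(1−n) = h₀(1−n₀) ⇒ h = h₀·(1−n₀)/(1−n)
h = 0.026 × (1 − 0.61)/(1 − 0.0861) = 0.026 × 0.4267 = 0.0111 km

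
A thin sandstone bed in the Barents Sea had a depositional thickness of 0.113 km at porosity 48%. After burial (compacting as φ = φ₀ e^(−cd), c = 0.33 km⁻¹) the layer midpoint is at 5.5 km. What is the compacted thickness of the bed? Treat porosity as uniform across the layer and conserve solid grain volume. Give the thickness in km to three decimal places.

0.064 km

Porosity at 5.5 km: φ = 0.48·exp(−0.33×5.5) = 0.0782
Solid-volume conservation: h(1−φ) = h₀(1−φ₀) ⇒ h = h₀·(1−φ₀)/(1−φ)
h = 0.113 × (1 − 0.48)/(1 − 0.0782) = 0.113 × 0.5641 = 0.0637 km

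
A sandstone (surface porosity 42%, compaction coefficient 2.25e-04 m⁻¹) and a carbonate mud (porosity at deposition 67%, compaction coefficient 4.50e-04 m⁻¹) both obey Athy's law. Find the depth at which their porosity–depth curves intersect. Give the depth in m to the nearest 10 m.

Working in km (1 km = 1000 m; β in km⁻¹ = β in m⁻¹ × 1000):
Set phi₀ₐ e^(−βₐZ) = phi₀ᵦ e^(−βᵦZ) ⇒ ln(phi₀ₐ/phi₀ᵦ) = (βₐ − βᵦ)·Z
Z = ln(0.42/0.67) / (0.225 − 0.45) = -0.4670 / -0.225 = 2.076 km

2080 m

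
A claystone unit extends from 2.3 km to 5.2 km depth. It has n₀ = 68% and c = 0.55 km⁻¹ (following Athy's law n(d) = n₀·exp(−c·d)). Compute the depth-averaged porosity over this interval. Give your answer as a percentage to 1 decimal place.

⟨n⟩ = (1/(d₂−d₁)) ∫ n₀ e^(−cd) dd = n₀·(e^(−c·d₁) − e^(−c·d₂)) / (c·(d₂−d₁))
e^(−0.55×2.3) = 0.2822; e^(−0.55×5.2) = 0.0573
⟨n⟩ = 0.68 × (0.2822 − 0.0573) / (0.55 × 2.9) = 0.68 × 0.1410 = 0.0959

9.6%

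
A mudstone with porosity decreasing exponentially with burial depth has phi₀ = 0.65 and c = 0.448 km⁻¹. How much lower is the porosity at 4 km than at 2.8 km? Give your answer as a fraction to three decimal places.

0.077

phi(2.8) = 0.65·e^(−0.448×2.8) = 0.1854
phi(4) = 0.65·e^(−0.448×4) = 0.1083
Δphi = 0.1854 − 0.1083 = 0.0771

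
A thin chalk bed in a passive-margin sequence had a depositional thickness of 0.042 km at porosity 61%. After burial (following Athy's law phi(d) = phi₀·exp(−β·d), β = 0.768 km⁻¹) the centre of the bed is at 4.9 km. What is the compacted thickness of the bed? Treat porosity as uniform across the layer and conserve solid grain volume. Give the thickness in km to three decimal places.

Porosity at 4.9 km: phi = 0.61·exp(−0.768×4.9) = 0.0142
Solid-volume conservation: h(1−phi) = h₀(1−phi₀) ⇒ h = h₀·(1−phi₀)/(1−phi)
h = 0.042 × (1 − 0.61)/(1 − 0.0142) = 0.042 × 0.3956 = 0.0166 km

0.017 km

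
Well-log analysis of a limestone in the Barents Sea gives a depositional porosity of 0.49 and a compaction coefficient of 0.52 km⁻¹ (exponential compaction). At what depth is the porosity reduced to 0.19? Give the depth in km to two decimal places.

Invert Athy's law: z = ln(phi₀/phi) / k
z = ln(0.49/0.19) / 0.52 = ln(2.579) / 0.52 = 0.9474 / 0.52 = 1.822 km

1.82 km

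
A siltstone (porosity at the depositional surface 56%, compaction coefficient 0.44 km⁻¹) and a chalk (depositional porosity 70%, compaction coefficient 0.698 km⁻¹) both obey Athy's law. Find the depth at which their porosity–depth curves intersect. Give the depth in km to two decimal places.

0.86 km

Set n₀ₐ e^(−βₐz) = n₀ᵦ e^(−βᵦz) ⇒ ln(n₀ₐ/n₀ᵦ) = (βₐ − βᵦ)·z
z = ln(0.56/0.7) / (0.44 − 0.698) = -0.2231 / -0.258 = 0.865 km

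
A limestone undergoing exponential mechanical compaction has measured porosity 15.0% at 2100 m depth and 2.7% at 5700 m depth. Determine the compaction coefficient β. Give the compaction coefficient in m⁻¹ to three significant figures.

Working in km (1 km = 1000 m; β in km⁻¹ = β in m⁻¹ × 1000):
Athy: n(d) = n₀ e^(−βd) ⇒ n₁/n₂ = e^{β(d₂−d₁)} ⇒ β = ln(n₁/n₂)/(d₂−d₁)
β = ln(0.15/0.027) / (5.7 − 2.1) = ln(5.556) / 3.6 = 1.7148 / 3.6 = 0.4763 km⁻¹

0.000476 m⁻¹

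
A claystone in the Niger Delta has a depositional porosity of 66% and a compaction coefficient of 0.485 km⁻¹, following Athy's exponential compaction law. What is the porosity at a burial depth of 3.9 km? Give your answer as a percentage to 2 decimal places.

phi = phi₀·exp(−β·Z) = 0.66 × exp(−0.485 × 3.9) = 0.66 × exp(−1.891)
  = 0.66 × 0.1508 = 0.0996

9.96%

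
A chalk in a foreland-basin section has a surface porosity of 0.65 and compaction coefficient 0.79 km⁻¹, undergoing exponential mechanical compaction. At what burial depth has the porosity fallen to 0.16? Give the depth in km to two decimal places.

1.77 km

Invert Athy's law: z = ln(phi₀/phi) / k
z = ln(0.65/0.16) / 0.79 = ln(4.062) / 0.79 = 1.4018 / 0.79 = 1.774 km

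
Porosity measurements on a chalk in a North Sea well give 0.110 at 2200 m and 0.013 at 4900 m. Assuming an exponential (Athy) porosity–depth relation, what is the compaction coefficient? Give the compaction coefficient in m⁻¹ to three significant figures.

Working in km (1 km = 1000 m; k in km⁻¹ = k in m⁻¹ × 1000):
Athy: φ(d) = φ₀ e^(−kd) ⇒ φ₁/φ₂ = e^{k(d₂−d₁)} ⇒ k = ln(φ₁/φ₂)/(d₂−d₁)
k = ln(0.11/0.013) / (4.9 − 2.2) = ln(8.462) / 2.7 = 2.1355 / 2.7 = 0.7909 km⁻¹

0.000791 m⁻¹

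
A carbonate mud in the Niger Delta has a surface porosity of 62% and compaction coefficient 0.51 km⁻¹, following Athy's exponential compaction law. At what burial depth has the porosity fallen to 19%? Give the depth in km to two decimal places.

Invert Athy's law: z = ln(phi₀/phi) / k
z = ln(0.62/0.19) / 0.51 = ln(3.263) / 0.51 = 1.1827 / 0.51 = 2.319 km

2.32 km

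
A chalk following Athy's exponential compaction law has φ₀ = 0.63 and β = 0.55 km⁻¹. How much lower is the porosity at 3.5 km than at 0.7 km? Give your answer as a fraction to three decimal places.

φ(0.7) = 0.63·e^(−0.55×0.7) = 0.4287
φ(3.5) = 0.63·e^(−0.55×3.5) = 0.0919
Δφ = 0.4287 − 0.0919 = 0.3368

0.337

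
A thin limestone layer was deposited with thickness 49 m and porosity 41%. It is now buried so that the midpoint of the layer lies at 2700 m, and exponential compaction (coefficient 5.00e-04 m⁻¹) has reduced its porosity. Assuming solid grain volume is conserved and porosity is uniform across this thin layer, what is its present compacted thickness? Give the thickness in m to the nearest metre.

Working in km (1 km = 1000 m; β in km⁻¹ = β in m⁻¹ × 1000):
Porosity at 2.7 km: n = 0.41·exp(−0.5×2.7) = 0.1063
Solid-volume conservation: h(1−n) = h₀(1−n₀) ⇒ h = h₀·(1−n₀)/(1−n)
h = 0.049 × (1 − 0.41)/(1 − 0.1063) = 0.049 × 0.6602 = 0.0323 km

32 m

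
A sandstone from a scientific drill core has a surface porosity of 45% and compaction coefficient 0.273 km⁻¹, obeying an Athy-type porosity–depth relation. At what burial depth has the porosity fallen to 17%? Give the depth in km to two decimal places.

3.57 km

Invert Athy's law: z = ln(phi₀/phi) / c
z = ln(0.45/0.17) / 0.273 = ln(2.647) / 0.273 = 0.9734 / 0.273 = 3.566 km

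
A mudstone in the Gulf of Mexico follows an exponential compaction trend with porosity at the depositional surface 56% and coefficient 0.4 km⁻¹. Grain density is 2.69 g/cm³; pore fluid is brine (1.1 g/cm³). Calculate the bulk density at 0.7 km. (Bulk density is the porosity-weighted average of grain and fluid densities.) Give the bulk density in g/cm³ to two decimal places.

2.02 g/cm³

Porosity at depth: phi = 0.56·exp(−0.4×0.7) = 0.56×0.7558 = 0.4232
Bulk density: ρ_b = (1−phi)ρ_g + phi·ρ_f = 0.5768×2.69 + 0.4232×1.1
       = 1.551 + 0.466 = 2.017 g/cm³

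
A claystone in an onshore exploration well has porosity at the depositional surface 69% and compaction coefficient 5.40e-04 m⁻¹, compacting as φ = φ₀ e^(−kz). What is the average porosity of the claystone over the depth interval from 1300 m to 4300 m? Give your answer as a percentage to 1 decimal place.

Working in km (1 km = 1000 m; k in km⁻¹ = k in m⁻¹ × 1000):
⟨φ⟩ = (1/(z₂−z₁)) ∫ φ₀ e^(−kz) dz = φ₀·(e^(−k·z₁) − e^(−k·z₂)) / (k·(z₂−z₁))
e^(−0.54×1.3) = 0.4956; e^(−0.54×4.3) = 0.0981
⟨φ⟩ = 0.69 × (0.4956 − 0.0981) / (0.54 × 3) = 0.69 × 0.2454 = 0.1693

16.9%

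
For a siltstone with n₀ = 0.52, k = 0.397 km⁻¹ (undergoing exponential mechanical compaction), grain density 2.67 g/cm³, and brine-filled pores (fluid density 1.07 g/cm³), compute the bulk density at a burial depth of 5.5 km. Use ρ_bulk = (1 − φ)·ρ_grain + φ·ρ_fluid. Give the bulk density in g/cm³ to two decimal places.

2.58 g/cm³

Porosity at depth: n = 0.52·exp(−0.397×5.5) = 0.52×0.1126 = 0.0586
Bulk density: ρ_b = (1−n)ρ_g + n·ρ_f = 0.9414×2.67 + 0.0586×1.07
       = 2.514 + 0.063 = 2.576 g/cm³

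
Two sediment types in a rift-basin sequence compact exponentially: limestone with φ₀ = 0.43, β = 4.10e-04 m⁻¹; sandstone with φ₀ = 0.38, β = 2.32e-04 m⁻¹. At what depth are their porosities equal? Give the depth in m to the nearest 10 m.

Working in km (1 km = 1000 m; β in km⁻¹ = β in m⁻¹ × 1000):
Set φ₀ₐ e^(−βₐz) = φ₀ᵦ e^(−βᵦz) ⇒ ln(φ₀ₐ/φ₀ᵦ) = (βₐ − βᵦ)·z
z = ln(0.43/0.38) / (0.41 − 0.232) = 0.1236 / 0.178 = 0.694 km

690 m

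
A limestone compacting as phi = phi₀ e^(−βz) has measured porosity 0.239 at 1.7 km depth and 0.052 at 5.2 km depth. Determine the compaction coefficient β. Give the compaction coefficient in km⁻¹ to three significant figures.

Athy: phi(z) = phi₀ e^(−βz) ⇒ phi₁/phi₂ = e^{β(z₂−z₁)} ⇒ β = ln(phi₁/phi₂)/(z₂−z₁)
β = ln(0.239/0.052) / (5.2 − 1.7) = ln(4.596) / 3.5 = 1.5252 / 3.5 = 0.4358 km⁻¹

0.436 km⁻¹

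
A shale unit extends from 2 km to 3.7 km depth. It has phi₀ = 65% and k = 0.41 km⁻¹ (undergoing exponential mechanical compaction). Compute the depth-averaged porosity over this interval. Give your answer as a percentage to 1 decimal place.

20.6%

⟨phi⟩ = (1/(z₂−z₁)) ∫ phi₀ e^(−kz) dz = phi₀·(e^(−k·z₁) − e^(−k·z₂)) / (k·(z₂−z₁))
e^(−0.41×2) = 0.4404; e^(−0.41×3.7) = 0.2194
⟨phi⟩ = 0.65 × (0.4404 − 0.2194) / (0.41 × 1.7) = 0.65 × 0.3172 = 0.2062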